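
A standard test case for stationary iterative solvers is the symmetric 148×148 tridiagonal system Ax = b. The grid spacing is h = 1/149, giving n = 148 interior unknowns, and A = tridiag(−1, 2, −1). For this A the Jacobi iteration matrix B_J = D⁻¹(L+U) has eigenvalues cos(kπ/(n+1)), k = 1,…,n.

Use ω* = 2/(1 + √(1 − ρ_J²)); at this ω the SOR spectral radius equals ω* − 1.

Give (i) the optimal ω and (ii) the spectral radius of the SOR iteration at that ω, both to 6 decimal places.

½·tridiag(1,0,1) at n=148: λ_k = cos(kπ/149); max |λ| at k=1 ⇒ ρ_J = cos(π/149) ≈ 0.999778.
√(1 − cos²(π/149)) = sin(π/149) ≈ 0.0210830.
So ω* = 2/1.0210830 = 1.958705 (Young).
At ω = 1.958705 every |λ(B_ω)| = ω−1, so ρ_SOR = 0.958705.

ω* = 1.958705, ρ_SOR = 0.958705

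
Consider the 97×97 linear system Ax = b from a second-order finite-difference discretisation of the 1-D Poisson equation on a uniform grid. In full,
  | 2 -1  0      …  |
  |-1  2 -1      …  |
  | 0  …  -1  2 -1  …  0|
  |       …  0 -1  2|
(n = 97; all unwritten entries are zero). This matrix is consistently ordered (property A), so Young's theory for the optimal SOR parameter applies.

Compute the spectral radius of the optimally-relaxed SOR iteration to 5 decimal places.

ρ_SOR = 0.93789

n=97: λ(B_J) = 1 − λ(A)/2 = cos(kπ/98); k=1 gives ρ_J = 0.99949.
root = sin(π/98) = 0.032052  (since 1−cos² = sin²).
ω* = 2/(1 + 0.032052) = 2/1.032052 = 1.93789.
Hence ρ(B_{ω*}) = 1.93789 − 1 = 0.93789.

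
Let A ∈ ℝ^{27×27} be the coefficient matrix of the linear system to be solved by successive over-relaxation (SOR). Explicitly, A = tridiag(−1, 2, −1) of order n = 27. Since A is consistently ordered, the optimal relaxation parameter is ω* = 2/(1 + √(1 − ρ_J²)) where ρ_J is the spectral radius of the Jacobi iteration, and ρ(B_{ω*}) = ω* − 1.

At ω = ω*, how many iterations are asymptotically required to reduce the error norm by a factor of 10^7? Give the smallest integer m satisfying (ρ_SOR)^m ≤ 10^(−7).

m = 72

[ρ_J] n=27: ρ(B_J) = cos(π/(n+1)) = cos(π/28) = 0.9937122.
√(1−ρ_J²) = |sin(π/28)| = 0.1119645
ω* = 2/(1 + 0.1119645) = 2/1.1119645 = 1.7986186.
[ρ_SOR] ω* − 1 = 0.7986186.
ρ_SOR^m ≤ 10^(−7) ⇔ m ≥ 7·ln10/(−ln 0.7986186) = 16.1181/0.224872 = 71.677; m = ⌈71.677⌉ = 72.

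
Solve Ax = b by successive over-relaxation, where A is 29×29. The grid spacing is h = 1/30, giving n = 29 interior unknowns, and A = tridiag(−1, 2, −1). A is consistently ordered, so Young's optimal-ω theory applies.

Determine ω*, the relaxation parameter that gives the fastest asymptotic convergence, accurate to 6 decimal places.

ω* = 1.810727

spectrum of D⁻¹(L+U) = {cos(kπ/30) : 1≤k≤29}; ρ_J = cos(π/30) = 0.994522.
√(1−ρ_J²) = |sin(π/30)| = 0.1045285
ω* = 2/(1+0.1045285) = 1.810727
At ω = 1.810727 every |λ(B_ω)| = ω−1, so ρ_SOR = 0.810727.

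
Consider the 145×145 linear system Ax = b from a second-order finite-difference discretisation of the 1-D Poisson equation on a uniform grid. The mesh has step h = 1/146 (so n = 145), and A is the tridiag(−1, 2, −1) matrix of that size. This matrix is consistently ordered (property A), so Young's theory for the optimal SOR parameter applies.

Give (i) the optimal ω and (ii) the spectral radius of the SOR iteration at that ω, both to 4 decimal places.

spectrum of D⁻¹(L+U) = {cos(kπ/146) : 1≤k≤145}; ρ_J = cos(π/146) = 0.9998.
root = sin(π/146) = 0.02152  (since 1−cos² = sin²).
ω* = 2/(1+0.02152) = 1.9579
ρ(B_{ω*}) = ω*−1 = 0.9579

ω* = 1.9579, ρ_SOR = 0.9579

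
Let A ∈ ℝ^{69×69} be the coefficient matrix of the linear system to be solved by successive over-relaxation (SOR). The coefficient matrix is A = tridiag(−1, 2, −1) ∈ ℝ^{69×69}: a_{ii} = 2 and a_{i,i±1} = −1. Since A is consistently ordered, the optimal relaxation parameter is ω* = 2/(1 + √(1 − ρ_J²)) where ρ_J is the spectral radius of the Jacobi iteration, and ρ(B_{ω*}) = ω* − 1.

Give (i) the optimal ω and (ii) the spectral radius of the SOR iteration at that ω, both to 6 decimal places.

ω* = 1.914123, ρ_SOR = 0.914123

With n=69, ρ(Jacobi) = cos(π/70) = 0.998993.
√(1−ρ_J²) simplifies to sin(π/70) = 0.0448648.
ω* = 2/(1 + 0.0448648) = 2/1.0448648 = 1.914123.
and ρ(B_{ω*}) = 1.914123 − 1 = 0.914123.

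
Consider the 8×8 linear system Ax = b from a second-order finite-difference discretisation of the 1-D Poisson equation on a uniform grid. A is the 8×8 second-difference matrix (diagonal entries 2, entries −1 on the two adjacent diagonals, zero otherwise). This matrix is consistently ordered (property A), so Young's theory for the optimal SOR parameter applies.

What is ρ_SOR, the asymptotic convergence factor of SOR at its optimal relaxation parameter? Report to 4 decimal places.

½·tridiag(1,0,1) at n=8: λ_k = cos(kπ/9); max |λ| at k=1 ⇒ ρ_J = cos(π/9) ≈ 0.9397.
√(1−ρ_J²) = |sin(π/9)| = 0.34202
ω* = 2 / (1 + 0.34202) = 2 / 1.34202 ≈ 1.4903.
Hence ρ(B_{ω*}) = 1.4903 − 1 = 0.4903.

ρ_SOR = 0.4903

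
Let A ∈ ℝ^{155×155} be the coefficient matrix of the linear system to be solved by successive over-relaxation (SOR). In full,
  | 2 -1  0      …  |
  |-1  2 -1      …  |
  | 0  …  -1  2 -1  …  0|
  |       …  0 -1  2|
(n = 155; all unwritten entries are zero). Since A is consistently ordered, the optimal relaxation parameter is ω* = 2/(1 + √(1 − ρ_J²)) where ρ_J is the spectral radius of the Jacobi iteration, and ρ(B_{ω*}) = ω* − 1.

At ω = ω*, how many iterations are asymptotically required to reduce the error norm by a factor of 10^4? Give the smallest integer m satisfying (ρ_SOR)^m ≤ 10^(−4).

m = 229

n=155: λ(B_J) = 1 − λ(A)/2 = cos(kπ/156); k=1 gives ρ_J = 0.9997972.
1 − cos²(π/156) = sin²(π/156) ⇒ √(1−ρ_J²) = sin(π/156) = 0.0201371.
ω* = 2 / (1 + 0.0201371) = 2 / 1.0201371 ≈ 1.9605208.
ρ(B_{ω*}) = ω*−1 = 0.9605208
4·ln10 = 9.21034; −ln(0.9605208) = 0.0402796; m = ⌈9.21034/0.0402796⌉ = ⌈228.660⌉ = 229.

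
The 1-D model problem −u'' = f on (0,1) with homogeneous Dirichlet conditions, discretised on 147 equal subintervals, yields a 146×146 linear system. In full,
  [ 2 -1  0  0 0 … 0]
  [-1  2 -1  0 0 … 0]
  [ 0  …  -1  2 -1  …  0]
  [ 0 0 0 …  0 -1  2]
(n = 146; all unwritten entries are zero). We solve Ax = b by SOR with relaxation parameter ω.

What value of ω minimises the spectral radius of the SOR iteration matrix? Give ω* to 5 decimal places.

ω* = 1.95815

n=146: λ(B_J) = 1 − λ(A)/2 = cos(kπ/147); k=1 gives ρ_J = 0.99977.
root = sin(π/147) = 0.021370  (since 1−cos² = sin²).
ω* = 2/(1+0.021370) = 1.95815
ρ_SOR = ω* − 1 ≈ 0.95815.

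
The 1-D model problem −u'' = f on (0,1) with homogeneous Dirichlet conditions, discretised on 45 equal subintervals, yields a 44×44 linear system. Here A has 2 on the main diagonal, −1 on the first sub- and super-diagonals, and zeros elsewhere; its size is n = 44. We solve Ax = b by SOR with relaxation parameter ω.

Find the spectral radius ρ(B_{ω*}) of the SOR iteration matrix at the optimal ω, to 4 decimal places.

ρ_SOR = 0.8696

With n=44, ρ(Jacobi) = cos(π/45) = 0.9976.
√(1 − cos²(π/45)) = sin(π/45) ≈ 0.06976.
Young: ω* = 2/(1+√(1−ρ_J²)) = 2/(1+0.06976) = 2/1.06976 = 1.8696.
ρ_SOR = ω* − 1 ≈ 0.8696.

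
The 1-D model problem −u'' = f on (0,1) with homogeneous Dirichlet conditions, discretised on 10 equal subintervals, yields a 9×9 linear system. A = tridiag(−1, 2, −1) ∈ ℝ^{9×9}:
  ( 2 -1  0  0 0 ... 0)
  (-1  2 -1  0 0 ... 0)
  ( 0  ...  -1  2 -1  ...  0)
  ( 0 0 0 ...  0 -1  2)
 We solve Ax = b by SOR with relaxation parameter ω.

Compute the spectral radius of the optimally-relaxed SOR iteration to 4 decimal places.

ρ_SOR = 0.5279

spectrum of D⁻¹(L+U) = {cos(kπ/10) : 1≤k≤9}; ρ_J = cos(π/10) = 0.9511.
√(1−ρ_J²) simplifies to sin(π/10) = 0.30902.
So ω* = 2/1.30902 = 1.5279 (Young).
[ρ_SOR] ω* − 1 = 0.5279.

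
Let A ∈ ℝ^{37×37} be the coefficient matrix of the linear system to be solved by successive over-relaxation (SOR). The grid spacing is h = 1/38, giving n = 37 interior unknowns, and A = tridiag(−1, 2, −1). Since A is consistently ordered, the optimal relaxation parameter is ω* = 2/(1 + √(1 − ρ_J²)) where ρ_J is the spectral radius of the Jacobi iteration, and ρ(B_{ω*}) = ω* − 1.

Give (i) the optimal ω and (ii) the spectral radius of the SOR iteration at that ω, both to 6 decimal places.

n=37: λ(B_J) = 1 − λ(A)/2 = cos(kπ/38); k=1 gives ρ_J = 0.996584.
√(1−ρ_J²) simplifies to sin(π/38) = 0.0825793.
[ω*] 2 ÷ (1 + 0.0825793) = 2 ÷ 1.0825793 = 1.847440.
ρ_SOR = ω* − 1 ≈ 0.847440.

ω* = 1.847440, ρ_SOR = 0.847440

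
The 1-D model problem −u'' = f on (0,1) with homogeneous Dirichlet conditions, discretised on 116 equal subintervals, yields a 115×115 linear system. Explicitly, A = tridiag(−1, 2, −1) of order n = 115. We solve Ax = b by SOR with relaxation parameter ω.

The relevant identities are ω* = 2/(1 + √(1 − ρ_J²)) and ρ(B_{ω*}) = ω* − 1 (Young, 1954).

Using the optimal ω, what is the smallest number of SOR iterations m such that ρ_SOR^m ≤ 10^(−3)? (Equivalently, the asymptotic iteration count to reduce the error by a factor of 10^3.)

m = 128

[ρ_J] n=115: ρ(B_J) = cos(π/(n+1)) = cos(π/116) = 0.9996333.
root = sin(π/116) = 0.0270794  (since 1−cos² = sin²).
ω* = 2 / (1 + 0.0270794) = 2 / 1.0270794 ≈ 1.9472691.
Hence ρ(B_{ω*}) = 1.9472691 − 1 = 0.9472691.
m ≥ 3·ln10 / (−ln 0.9472691) = 127.515; smallest integer m = 128.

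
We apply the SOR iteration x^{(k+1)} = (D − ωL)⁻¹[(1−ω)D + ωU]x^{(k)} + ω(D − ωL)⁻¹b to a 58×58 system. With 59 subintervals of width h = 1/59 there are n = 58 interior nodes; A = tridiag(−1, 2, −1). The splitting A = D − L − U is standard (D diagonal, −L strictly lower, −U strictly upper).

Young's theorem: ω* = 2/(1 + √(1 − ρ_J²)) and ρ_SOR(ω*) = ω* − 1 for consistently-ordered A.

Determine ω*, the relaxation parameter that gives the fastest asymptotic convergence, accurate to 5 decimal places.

ω* = 1.89893

With n=58, ρ(Jacobi) = cos(π/59) = 0.99858.
√(1−ρ_J²) simplifies to sin(π/59) = 0.053222.
ω* = 2/(1 + 0.053222) = 2/1.053222 = 1.89893.
and ρ(B_{ω*}) = 1.89893 − 1 = 0.89893.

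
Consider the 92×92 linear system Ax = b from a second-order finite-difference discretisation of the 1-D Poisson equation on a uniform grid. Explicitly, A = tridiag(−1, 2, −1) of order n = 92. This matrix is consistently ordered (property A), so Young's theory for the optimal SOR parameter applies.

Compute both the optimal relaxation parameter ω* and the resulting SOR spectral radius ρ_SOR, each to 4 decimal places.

B_J for the 92×92 system has eigenvalues cos(kπ/93); ρ_J = cos(π/93) = 0.9994.
√(1−ρ_J²) = |sin(π/93)| = 0.03377
ω* = 2/(1 + 0.03377) = 2/1.03377 = 1.9347.
ρ_SOR = ω* − 1 ≈ 0.9347.

ω* = 1.9347, ρ_SOR = 0.9347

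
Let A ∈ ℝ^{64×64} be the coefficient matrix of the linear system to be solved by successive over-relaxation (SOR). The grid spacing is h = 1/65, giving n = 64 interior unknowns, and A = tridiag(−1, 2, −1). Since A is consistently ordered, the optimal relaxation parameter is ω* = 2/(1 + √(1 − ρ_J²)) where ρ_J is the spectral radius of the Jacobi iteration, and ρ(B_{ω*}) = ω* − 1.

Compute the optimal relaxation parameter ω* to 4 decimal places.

ω* = 1.9078

½·tridiag(1,0,1) at n=64: λ_k = cos(kπ/65); max |λ| at k=1 ⇒ ρ_J = cos(π/65) ≈ 0.9988.
√(1 − cos²(π/65)) = sin(π/65) ≈ 0.04831.
ω* = 2/(1+0.04831) = 1.9078
Hence ρ(B_{ω*}) = 1.9078 − 1 = 0.9078.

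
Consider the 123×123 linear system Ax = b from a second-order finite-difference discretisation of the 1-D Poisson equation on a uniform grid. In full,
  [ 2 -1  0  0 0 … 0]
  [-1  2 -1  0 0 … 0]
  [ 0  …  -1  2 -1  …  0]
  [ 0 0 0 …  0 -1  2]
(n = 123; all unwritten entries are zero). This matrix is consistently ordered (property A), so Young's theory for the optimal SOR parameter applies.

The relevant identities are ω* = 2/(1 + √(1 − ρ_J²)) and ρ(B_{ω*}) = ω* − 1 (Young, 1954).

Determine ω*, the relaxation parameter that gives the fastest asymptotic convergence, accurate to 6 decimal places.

ω* = 1.950586

n=123: λ(B_J) = 1 − λ(A)/2 = cos(kπ/124); k=1 gives ρ_J = 0.999679.
√(1−ρ_J²) = |sin(π/124)| = 0.0253327
ω* = 2 / (1 + 0.0253327) = 2 / 1.0253327 ≈ 1.950586.
At ω = 1.950586 every |λ(B_ω)| = ω−1, so ρ_SOR = 0.950586.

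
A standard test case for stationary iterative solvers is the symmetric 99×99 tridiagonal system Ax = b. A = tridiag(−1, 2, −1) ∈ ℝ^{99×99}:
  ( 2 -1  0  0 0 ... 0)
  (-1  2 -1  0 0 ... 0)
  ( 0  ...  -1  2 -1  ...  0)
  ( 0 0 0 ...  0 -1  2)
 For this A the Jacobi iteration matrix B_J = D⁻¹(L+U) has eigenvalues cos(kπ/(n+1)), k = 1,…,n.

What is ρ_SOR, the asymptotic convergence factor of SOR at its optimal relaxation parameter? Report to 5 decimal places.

ρ_SOR = 0.93909

B_J for the 99×99 system has eigenvalues cos(kπ/100); ρ_J = cos(π/100) = 0.99951.
√(1−ρ_J²) simplifies to sin(π/100) = 0.031411.
ω* = 2/(1 + 0.031411) = 2/1.031411 = 1.93909.
and ρ(B_{ω*}) = 1.93909 − 1 = 0.93909.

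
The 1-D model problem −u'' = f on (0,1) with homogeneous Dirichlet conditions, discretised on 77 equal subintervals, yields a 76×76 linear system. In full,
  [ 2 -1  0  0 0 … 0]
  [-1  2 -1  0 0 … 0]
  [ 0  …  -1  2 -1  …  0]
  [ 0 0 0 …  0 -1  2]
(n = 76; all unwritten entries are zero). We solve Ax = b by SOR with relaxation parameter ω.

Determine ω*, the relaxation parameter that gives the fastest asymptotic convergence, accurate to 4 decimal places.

spectrum of D⁻¹(L+U) = {cos(kπ/77) : 1≤k≤76}; ρ_J = cos(π/77) = 0.9992.
√(1−ρ_J²) simplifies to sin(π/77) = 0.04079.
ω* = 2/(1 + 0.04079) = 2/1.04079 = 1.9216.
ρ(B_{ω*}) = ω*−1 = 0.9216

ω* = 1.9216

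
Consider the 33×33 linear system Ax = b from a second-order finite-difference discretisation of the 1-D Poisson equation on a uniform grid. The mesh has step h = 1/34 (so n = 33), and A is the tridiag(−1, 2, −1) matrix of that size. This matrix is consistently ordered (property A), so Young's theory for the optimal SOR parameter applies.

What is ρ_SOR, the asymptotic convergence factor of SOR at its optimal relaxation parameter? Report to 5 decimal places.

With n=33, ρ(Jacobi) = cos(π/34) = 0.99573.
√(1−ρ_J²) = |sin(π/34)| = 0.092268
Young: ω* = 2/(1+√(1−ρ_J²)) = 2/(1+0.092268) = 2/1.092268 = 1.83105.
ρ_SOR = ω* − 1 = 1.83105 − 1 = 0.83105.

ρ_SOR = 0.83105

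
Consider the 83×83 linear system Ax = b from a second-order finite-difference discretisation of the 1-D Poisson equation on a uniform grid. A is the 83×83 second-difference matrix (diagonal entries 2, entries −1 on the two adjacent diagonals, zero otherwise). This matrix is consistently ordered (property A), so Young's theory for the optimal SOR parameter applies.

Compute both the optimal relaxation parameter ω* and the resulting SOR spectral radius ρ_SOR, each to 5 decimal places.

ω* = 1.92791, ρ_SOR = 0.92791

n=83: λ(B_J) = 1 − λ(A)/2 = cos(kπ/84); k=1 gives ρ_J = 0.99930.
√(1 − cos²(π/84)) = sin(π/84) ≈ 0.037391.
ω* = 2/(1 + 0.037391) = 2/1.037391 = 1.92791.
ρ_SOR = ω* − 1 ≈ 0.92791.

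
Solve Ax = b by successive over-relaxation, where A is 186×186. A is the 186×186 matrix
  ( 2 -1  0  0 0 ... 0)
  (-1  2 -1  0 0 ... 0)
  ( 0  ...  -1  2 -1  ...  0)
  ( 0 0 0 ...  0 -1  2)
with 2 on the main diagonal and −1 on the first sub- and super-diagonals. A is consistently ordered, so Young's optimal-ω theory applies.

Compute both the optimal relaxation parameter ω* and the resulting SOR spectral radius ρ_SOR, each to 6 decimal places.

n=186: λ(B_J) = 1 − λ(A)/2 = cos(kπ/187); k=1 gives ρ_J = 0.999859.
√(1−ρ_J²) = |sin(π/187)| = 0.0167992
ω* = 2/(1+0.0167992) = 1.966957
Hence ρ(B_{ω*}) = 1.966957 − 1 = 0.966957.

ω* = 1.966957, ρ_SOR = 0.966957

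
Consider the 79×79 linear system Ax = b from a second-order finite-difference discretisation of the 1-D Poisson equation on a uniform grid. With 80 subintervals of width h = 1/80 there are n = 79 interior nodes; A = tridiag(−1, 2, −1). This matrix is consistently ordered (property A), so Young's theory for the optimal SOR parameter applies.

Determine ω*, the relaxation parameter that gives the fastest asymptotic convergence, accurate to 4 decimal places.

ρ_J = max_k |cos(kπ/80)| = cos(π/80) = 0.9992
√(1 − cos²(π/80)) = sin(π/80) ≈ 0.03926.
ω* = 2/(1 + 0.03926) = 2/1.03926 = 1.9244.
ρ_SOR = ω* − 1 ≈ 0.9244.

ω* = 1.9244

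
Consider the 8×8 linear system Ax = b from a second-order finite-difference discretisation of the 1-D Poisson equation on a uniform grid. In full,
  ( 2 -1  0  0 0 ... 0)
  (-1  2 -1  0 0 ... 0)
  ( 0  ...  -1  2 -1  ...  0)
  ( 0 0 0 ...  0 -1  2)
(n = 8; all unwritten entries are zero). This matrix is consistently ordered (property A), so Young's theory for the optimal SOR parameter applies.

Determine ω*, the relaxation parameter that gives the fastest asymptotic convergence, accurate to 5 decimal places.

ρ_J = max_k |cos(kπ/9)| = cos(π/9) = 0.93969
√(1 − cos²(π/9)) = sin(π/9) ≈ 0.342020.
ω* = 2 / (1 + 0.342020) = 2 / 1.342020 ≈ 1.49029.
At ω = 1.49029 every |λ(B_ω)| = ω−1, so ρ_SOR = 0.49029.

ω* = 1.49029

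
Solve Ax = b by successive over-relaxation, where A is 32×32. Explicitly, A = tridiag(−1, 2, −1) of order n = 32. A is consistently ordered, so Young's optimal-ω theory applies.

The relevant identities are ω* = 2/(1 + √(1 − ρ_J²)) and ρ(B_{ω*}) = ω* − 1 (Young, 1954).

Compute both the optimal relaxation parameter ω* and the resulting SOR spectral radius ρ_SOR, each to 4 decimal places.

ω* = 1.8264, ρ_SOR = 0.8264

B_J for the 32×32 system has eigenvalues cos(kπ/33); ρ_J = cos(π/33) = 0.9955.
√(1 − cos²(π/33)) = sin(π/33) ≈ 0.09506.
ω* = 2/(1+0.09506) = 1.8264
and ρ(B_{ω*}) = 1.8264 − 1 = 0.8264.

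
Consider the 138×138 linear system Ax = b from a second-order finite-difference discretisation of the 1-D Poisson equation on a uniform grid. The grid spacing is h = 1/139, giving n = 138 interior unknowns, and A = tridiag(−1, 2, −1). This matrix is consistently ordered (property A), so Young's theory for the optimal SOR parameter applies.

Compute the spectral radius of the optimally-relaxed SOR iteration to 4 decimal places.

With n=138, ρ(Jacobi) = cos(π/139) = 0.9997.
1 − cos²(π/139) = sin²(π/139) ⇒ √(1−ρ_J²) = sin(π/139) = 0.02260.
ω* = 2/(1 + 0.02260) = 2/1.02260 = 1.9558.
ρ(B_{ω*}) = ω*−1 = 0.9558

ρ_SOR = 0.9558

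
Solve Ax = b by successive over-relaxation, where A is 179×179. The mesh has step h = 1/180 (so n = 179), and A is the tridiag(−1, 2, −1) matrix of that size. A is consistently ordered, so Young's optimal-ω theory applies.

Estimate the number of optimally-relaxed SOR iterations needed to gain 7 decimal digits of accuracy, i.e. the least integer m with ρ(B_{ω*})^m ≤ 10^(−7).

m = 462

B_J for the 179×179 system has eigenvalues cos(kπ/180); ρ_J = cos(π/180) = 0.9998477.
√(1−ρ_J²) simplifies to sin(π/180) = 0.0174524.
ω* = 2/(1+0.0174524) = 1.9656939
ρ_SOR = ω* − 1 = 1.9656939 − 1 = 0.9656939.
ρ_SOR^m ≤ 10^(−7) ⇔ m ≥ 7·ln10/(−ln 0.9656939) = 16.1181/0.0349084 = 461.726; m = ⌈461.726⌉ = 462.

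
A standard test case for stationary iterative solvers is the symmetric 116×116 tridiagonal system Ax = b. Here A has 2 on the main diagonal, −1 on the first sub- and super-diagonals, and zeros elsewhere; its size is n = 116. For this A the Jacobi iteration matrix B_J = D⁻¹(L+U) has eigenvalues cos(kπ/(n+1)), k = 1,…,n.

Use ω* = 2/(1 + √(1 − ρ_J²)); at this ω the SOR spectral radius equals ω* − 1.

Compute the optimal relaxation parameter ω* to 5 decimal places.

ω* = 1.94771

With n=116, ρ(Jacobi) = cos(π/117) = 0.99964.
root = sin(π/117) = 0.026848  (since 1−cos² = sin²).
ω* = 2/(1+0.026848) = 1.94771
At ω = 1.94771 every |λ(B_ω)| = ω−1, so ρ_SOR = 0.94771.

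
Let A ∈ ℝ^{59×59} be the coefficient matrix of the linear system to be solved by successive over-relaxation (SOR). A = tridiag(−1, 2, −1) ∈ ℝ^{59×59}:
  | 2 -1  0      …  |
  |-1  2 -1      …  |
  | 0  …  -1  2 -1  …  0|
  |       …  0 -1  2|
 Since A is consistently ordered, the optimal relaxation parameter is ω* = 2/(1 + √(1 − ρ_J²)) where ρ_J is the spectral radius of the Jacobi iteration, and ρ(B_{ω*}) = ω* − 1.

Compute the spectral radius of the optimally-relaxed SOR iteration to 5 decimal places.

spectrum of D⁻¹(L+U) = {cos(kπ/60) : 1≤k≤59}; ρ_J = cos(π/60) = 0.99863.
root = sin(π/60) = 0.052336  (since 1−cos² = sin²).
ω* = 2 / (1 + 0.052336) = 2 / 1.052336 ≈ 1.90053.
[ρ_SOR] ω* − 1 = 0.90053.

ρ_SOR = 0.90053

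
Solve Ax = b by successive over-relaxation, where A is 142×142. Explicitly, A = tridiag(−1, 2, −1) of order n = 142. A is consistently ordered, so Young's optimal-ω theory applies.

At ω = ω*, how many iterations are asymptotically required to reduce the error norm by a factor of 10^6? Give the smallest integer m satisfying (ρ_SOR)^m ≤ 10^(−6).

spectrum of D⁻¹(L+U) = {cos(kπ/143) : 1≤k≤142}; ρ_J = cos(π/143) = 0.9997587.
root = sin(π/143) = 0.0219674  (since 1−cos² = sin²).
Then 2/(1+√(1−ρ_J²)) = 2/(1+0.0219674); ω* = 2/1.0219674 = 1.9570096.
[ρ_SOR] ω* − 1 = 0.9570096.
For 6 digits: m = 6·ln10 / (−ln 0.9570096) = 13.8155/0.0439419 = 314.404; round up → m = 315.

m = 315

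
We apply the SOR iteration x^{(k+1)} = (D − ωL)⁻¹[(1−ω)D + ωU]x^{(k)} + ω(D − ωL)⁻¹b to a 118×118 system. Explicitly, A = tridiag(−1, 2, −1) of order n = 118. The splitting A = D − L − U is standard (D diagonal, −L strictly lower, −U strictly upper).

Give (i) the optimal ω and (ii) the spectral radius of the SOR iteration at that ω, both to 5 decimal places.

ω* = 1.94856, ρ_SOR = 0.94856

ρ_J = max_k |cos(kπ/119)| = cos(π/119) = 0.99965
root = sin(π/119) = 0.026397  (since 1−cos² = sin²).
Then 2/(1+√(1−ρ_J²)) = 2/(1+0.026397); ω* = 2/1.026397 = 1.94856.
ρ(B_{ω*}) = ω*−1 = 0.94856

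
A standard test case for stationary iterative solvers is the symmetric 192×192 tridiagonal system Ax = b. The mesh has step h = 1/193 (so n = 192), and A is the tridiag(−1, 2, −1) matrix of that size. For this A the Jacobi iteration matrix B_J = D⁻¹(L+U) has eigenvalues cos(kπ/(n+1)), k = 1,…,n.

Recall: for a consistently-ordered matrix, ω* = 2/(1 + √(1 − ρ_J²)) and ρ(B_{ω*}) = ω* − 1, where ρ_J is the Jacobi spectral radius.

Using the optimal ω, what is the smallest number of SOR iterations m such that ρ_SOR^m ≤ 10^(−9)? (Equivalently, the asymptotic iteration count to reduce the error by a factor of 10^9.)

spectrum of D⁻¹(L+U) = {cos(kπ/193) : 1≤k≤192}; ρ_J = cos(π/193) = 0.9998675.
√(1−ρ_J²) = |sin(π/193)| = 0.0162770
Then 2/(1+√(1−ρ_J²)) = 2/(1+0.0162770); ω* = 2/1.0162770 = 1.9679674.
ρ_SOR = ω* − 1 = 1.9679674 − 1 = 0.9679674.
9·ln10 = 20.7233; −ln(0.9679674) = 0.0325569; m = ⌈20.7233/0.0325569⌉ = ⌈636.526⌉ = 637.

m = 637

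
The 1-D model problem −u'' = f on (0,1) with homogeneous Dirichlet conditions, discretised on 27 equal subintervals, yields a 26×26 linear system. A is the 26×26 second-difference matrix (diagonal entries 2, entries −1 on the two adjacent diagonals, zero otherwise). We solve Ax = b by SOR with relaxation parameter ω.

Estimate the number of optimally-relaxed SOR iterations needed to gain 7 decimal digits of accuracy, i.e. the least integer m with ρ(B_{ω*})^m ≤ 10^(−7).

[ρ_J] n=26: ρ(B_J) = cos(π/(n+1)) = cos(π/27) = 0.9932384.
root = sin(π/27) = 0.1160929  (since 1−cos² = sin²).
ω* = 2 / (1 + 0.1160929) = 2 / 1.1160929 ≈ 1.7919655.
At ω = 1.7919655 every |λ(B_ω)| = ω−1, so ρ_SOR = 0.7919655.
For 7 digits: m = 7·ln10 / (−ln 0.7919655) = 16.1181/0.233237 = 69.106; round up → m = 70.

m = 70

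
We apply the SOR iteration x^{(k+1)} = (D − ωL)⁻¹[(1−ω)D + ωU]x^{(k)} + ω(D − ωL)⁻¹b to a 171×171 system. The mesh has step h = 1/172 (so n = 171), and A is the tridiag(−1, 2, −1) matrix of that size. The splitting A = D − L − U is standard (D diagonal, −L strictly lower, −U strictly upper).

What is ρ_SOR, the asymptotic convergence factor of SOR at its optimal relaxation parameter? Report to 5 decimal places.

ρ_SOR = 0.96413

ρ_J = max_k |cos(kπ/172)| = cos(π/172) = 0.99983
root = sin(π/172) = 0.018264  (since 1−cos² = sin²).
ω* = 2/(1 + 0.018264) = 2/1.018264 = 1.96413.
and ρ(B_{ω*}) = 1.96413 − 1 = 0.96413.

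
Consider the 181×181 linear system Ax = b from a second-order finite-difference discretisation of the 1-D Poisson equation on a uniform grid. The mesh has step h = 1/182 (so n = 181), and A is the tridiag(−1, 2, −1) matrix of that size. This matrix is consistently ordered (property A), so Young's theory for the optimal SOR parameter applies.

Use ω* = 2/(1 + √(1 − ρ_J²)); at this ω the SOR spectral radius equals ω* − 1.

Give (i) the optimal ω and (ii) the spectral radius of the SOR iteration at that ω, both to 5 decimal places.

n=181: λ(B_J) = 1 − λ(A)/2 = cos(kπ/182); k=1 gives ρ_J = 0.99985.
√(1 − cos²(π/182)) = sin(π/182) ≈ 0.017261.
Young: ω* = 2/(1+√(1−ρ_J²)) = 2/(1+0.017261) = 2/1.017261 = 1.96606.
[ρ_SOR] ω* − 1 = 0.96606.

ω* = 1.96606, ρ_SOR = 0.96606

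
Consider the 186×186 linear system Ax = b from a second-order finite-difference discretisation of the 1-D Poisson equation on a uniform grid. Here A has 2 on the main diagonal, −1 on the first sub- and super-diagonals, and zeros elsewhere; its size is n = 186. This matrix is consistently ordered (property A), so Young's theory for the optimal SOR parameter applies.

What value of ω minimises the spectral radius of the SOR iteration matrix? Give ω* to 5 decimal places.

ω* = 1.96696

½·tridiag(1,0,1) at n=186: λ_k = cos(kπ/187); max |λ| at k=1 ⇒ ρ_J = cos(π/187) ≈ 0.99986.
1 − cos²(π/187) = sin²(π/187) ⇒ √(1−ρ_J²) = sin(π/187) = 0.016799.
So ω* = 2/1.016799 = 1.96696 (Young).
ρ_SOR = ω* − 1 = 1.96696 − 1 = 0.96696.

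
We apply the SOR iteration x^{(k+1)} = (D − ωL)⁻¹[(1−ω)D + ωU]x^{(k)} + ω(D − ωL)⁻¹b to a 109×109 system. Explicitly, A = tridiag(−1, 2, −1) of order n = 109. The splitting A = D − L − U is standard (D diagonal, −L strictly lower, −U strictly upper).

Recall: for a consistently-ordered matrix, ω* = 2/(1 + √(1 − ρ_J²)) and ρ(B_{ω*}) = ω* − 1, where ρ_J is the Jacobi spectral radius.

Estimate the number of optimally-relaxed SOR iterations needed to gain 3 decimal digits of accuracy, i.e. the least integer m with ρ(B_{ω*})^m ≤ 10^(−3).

B_J for the 109×109 system has eigenvalues cos(kπ/110); ρ_J = cos(π/110) = 0.9995922.
√(1 − cos²(π/110)) = sin(π/110) ≈ 0.0285561.
Then 2/(1+√(1−ρ_J²)) = 2/(1+0.0285561); ω* = 2/1.0285561 = 1.9444734.
At ω = 1.9444734 every |λ(B_ω)| = ω−1, so ρ_SOR = 0.9444734.
Need (0.9444734)^m ≤ 10^(−3): m ≥ 3·ln10/|ln 0.9444734| = 6.90776/0.0571278 = 120.918 ⇒ m = 121.

m = 121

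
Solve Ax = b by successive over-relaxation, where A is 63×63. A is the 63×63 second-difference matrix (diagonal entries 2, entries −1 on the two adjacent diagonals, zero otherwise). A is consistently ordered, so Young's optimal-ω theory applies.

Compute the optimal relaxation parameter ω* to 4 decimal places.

ω* = 1.9065

ρ_J = max_k |cos(kπ/64)| = cos(π/64) = 0.9988
root = sin(π/64) = 0.04907  (since 1−cos² = sin²).
[ω*] 2 ÷ (1 + 0.04907) = 2 ÷ 1.04907 = 1.9065.
[ρ_SOR] ω* − 1 = 0.9065.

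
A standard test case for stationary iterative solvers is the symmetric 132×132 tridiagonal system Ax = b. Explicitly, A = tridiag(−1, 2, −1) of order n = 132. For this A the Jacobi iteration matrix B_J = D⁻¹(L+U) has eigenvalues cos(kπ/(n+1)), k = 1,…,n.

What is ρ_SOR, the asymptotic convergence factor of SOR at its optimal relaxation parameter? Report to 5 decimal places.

ρ_SOR = 0.95385

With n=132, ρ(Jacobi) = cos(π/133) = 0.99972.
√(1−ρ_J²) = |sin(π/133)| = 0.023619
ω* = 2/(1+0.023619) = 1.95385
ρ_SOR = ω* − 1 ≈ 0.95385.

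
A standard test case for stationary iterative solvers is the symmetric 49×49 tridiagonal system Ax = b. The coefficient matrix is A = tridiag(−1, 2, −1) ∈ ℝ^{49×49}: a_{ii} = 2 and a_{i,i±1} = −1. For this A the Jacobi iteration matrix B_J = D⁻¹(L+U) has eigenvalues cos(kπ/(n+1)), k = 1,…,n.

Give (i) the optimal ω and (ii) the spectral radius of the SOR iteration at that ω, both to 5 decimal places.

ω* = 1.88184, ρ_SOR = 0.88184

B_J for the 49×49 system has eigenvalues cos(kπ/50); ρ_J = cos(π/50) = 0.99803.
1 − cos²(π/50) = sin²(π/50) ⇒ √(1−ρ_J²) = sin(π/50) = 0.062791.
[ω*] 2 ÷ (1 + 0.062791) = 2 ÷ 1.062791 = 1.88184.
At ω = 1.88184 every |λ(B_ω)| = ω−1, so ρ_SOR = 0.88184.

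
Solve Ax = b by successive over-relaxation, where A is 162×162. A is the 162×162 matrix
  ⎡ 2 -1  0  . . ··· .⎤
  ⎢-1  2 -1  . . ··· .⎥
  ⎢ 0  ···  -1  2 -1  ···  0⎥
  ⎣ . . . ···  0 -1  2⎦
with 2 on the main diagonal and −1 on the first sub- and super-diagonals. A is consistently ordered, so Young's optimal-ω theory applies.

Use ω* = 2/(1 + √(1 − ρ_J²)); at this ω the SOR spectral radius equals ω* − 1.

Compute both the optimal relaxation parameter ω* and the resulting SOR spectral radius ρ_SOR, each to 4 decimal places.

ρ_J = max_k |cos(kπ/163)| = cos(π/163) = 0.9998
1 − cos²(π/163) = sin²(π/163) ⇒ √(1−ρ_J²) = sin(π/163) = 0.01927.
So ω* = 2/1.01927 = 1.9622 (Young).
ρ_SOR = ω* − 1 ≈ 0.9622.

ω* = 1.9622, ρ_SOR = 0.9622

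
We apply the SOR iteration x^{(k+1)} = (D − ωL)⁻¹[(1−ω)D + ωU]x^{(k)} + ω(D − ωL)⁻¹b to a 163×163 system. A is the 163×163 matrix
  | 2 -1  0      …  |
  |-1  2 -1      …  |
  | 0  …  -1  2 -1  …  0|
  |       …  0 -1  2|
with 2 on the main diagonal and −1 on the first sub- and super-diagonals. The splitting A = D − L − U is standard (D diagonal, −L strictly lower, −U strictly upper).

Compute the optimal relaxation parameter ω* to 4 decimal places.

ω* = 1.9624

n=163: λ(B_J) = 1 − λ(A)/2 = cos(kπ/164); k=1 gives ρ_J = 0.9998.
root = sin(π/164) = 0.01915  (since 1−cos² = sin²).
ω* = 2/(1+0.01915) = 1.9624
Hence ρ(B_{ω*}) = 1.9624 − 1 = 0.9624.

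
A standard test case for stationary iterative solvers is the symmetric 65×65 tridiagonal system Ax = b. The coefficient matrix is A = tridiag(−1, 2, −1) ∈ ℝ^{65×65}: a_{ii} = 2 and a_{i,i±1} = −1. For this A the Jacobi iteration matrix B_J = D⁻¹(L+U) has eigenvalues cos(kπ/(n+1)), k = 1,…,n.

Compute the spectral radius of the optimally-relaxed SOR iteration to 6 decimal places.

With n=65, ρ(Jacobi) = cos(π/66) = 0.998867.
√(1−ρ_J²) = |sin(π/66)| = 0.0475819
ω* = 2/(1+0.0475819) = 1.909159
[ρ_SOR] ω* − 1 = 0.909159.

ρ_SOR = 0.909159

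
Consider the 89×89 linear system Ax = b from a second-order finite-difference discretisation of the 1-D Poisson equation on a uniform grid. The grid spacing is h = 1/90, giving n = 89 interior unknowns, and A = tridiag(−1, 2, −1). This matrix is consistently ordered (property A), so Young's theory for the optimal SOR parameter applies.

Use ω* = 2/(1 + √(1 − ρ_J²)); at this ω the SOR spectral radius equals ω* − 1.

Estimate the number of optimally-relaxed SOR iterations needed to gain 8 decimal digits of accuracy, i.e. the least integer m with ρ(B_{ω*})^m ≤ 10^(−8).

ρ_J = max_k |cos(kπ/90)| = cos(π/90) = 0.9993908
√(1−ρ_J²) = |sin(π/90)| = 0.0348995
ω* = 2/(1+0.0348995) = 1.9325548
Hence ρ(B_{ω*}) = 1.9325548 − 1 = 0.9325548.
m ≥ 8·ln10 / (−ln 0.9325548) = 263.803; smallest integer m = 264.

m = 264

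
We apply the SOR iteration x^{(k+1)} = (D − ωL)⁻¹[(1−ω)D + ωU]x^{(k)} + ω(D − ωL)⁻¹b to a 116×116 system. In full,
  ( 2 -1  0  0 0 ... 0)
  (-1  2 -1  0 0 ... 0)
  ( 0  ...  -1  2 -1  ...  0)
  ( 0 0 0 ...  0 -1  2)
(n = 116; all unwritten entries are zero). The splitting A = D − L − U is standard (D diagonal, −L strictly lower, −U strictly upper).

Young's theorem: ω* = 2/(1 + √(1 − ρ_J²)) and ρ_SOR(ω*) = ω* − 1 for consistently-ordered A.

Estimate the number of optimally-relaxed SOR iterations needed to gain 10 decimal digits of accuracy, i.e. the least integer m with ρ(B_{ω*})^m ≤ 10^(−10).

m = 429

[ρ_J] n=116: ρ(B_J) = cos(π/(n+1)) = cos(π/117) = 0.9996395.
√(1−ρ_J²) simplifies to sin(π/117) = 0.0268480.
[ω*] 2 ÷ (1 + 0.0268480) = 2 ÷ 1.0268480 = 1.9477079.
[ρ_SOR] ω* − 1 = 0.9477079.
ρ_SOR^m ≤ 10^(−10) ⇔ m ≥ 10·ln10/(−ln 0.9477079) = 23.0259/0.0537089 = 428.717; m = ⌈428.717⌉ = 429.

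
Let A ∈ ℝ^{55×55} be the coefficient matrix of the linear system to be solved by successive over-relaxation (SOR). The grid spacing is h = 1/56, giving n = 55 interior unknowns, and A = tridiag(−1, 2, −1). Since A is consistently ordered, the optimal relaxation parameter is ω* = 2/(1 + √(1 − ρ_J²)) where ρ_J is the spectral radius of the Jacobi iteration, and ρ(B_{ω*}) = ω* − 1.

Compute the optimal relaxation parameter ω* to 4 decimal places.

½·tridiag(1,0,1) at n=55: λ_k = cos(kπ/56); max |λ| at k=1 ⇒ ρ_J = cos(π/56) ≈ 0.9984.
root = sin(π/56) = 0.05607  (since 1−cos² = sin²).
So ω* = 2/1.05607 = 1.8938 (Young).
and ρ(B_{ω*}) = 1.8938 − 1 = 0.8938.

ω* = 1.8938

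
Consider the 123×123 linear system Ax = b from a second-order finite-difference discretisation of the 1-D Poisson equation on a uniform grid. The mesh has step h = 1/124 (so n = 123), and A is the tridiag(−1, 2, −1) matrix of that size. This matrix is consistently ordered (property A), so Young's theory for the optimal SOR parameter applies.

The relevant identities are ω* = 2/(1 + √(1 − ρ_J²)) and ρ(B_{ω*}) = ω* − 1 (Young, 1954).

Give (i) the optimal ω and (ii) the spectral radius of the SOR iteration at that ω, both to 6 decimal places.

ρ_J = max_k |cos(kπ/124)| = cos(π/124) = 0.999679
root = sin(π/124) = 0.0253327  (since 1−cos² = sin²).
Young: ω* = 2/(1+√(1−ρ_J²)) = 2/(1+0.0253327) = 2/1.0253327 = 1.950586.
[ρ_SOR] ω* − 1 = 0.950586.

ω* = 1.950586, ρ_SOR = 0.950586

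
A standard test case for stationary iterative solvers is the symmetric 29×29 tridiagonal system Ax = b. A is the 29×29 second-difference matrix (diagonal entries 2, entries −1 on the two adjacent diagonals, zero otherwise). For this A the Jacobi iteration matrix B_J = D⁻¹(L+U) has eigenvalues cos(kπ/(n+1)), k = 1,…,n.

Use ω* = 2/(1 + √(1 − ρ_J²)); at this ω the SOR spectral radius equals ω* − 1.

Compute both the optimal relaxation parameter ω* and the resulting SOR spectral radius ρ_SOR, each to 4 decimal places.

ω* = 1.8107, ρ_SOR = 0.8107

spectrum of D⁻¹(L+U) = {cos(kπ/30) : 1≤k≤29}; ρ_J = cos(π/30) = 0.9945.
√(1−ρ_J²) = |sin(π/30)| = 0.10453
ω* = 2/(1+0.10453) = 1.8107
[ρ_SOR] ω* − 1 = 0.8107.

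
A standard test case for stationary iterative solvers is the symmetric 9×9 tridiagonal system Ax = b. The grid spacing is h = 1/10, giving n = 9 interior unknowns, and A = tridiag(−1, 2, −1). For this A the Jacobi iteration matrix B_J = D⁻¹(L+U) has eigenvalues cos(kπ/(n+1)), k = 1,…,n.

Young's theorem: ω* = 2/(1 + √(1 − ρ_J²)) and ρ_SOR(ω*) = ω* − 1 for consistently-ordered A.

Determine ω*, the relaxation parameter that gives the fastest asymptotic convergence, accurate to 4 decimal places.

B_J for the 9×9 system has eigenvalues cos(kπ/10); ρ_J = cos(π/10) = 0.9511.
root = sin(π/10) = 0.30902  (since 1−cos² = sin²).
ω* = 2 / (1 + 0.30902) = 2 / 1.30902 ≈ 1.5279.
At ω = 1.5279 every |λ(B_ω)| = ω−1, so ρ_SOR = 0.5279.

ω* = 1.5279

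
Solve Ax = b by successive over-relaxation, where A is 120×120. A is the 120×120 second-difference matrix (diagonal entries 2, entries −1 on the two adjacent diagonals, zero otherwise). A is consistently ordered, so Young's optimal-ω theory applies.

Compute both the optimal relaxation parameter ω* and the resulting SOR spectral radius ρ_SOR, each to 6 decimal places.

ω* = 1.949392, ρ_SOR = 0.949392

½·tridiag(1,0,1) at n=120: λ_k = cos(kπ/121); max |λ| at k=1 ⇒ ρ_J = cos(π/121) ≈ 0.999663.
1 − cos²(π/121) = sin²(π/121) ⇒ √(1−ρ_J²) = sin(π/121) = 0.0259607.
ω* = 2/(1+0.0259607) = 1.949392
[ρ_SOR] ω* − 1 = 0.949392.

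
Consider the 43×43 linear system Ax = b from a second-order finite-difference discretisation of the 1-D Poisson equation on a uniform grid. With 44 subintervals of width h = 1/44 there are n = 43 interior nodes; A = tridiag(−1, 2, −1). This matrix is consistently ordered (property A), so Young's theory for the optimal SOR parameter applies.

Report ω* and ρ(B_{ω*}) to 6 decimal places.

spectrum of D⁻¹(L+U) = {cos(kπ/44) : 1≤k≤43}; ρ_J = cos(π/44) = 0.997452.
√(1−ρ_J²) = |sin(π/44)| = 0.0713392
ω* = 2/(1 + 0.0713392) = 2/1.0713392 = 1.866822.
Hence ρ(B_{ω*}) = 1.866822 − 1 = 0.866822.

ω* = 1.866822, ρ_SOR = 0.866822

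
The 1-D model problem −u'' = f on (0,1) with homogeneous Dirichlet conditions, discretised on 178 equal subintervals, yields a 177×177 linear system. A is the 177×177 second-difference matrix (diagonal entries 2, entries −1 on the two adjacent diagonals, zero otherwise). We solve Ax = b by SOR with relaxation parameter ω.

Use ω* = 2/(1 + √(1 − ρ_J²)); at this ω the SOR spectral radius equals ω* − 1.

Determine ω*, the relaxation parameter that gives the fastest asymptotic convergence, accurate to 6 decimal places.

ω* = 1.965315

spectrum of D⁻¹(L+U) = {cos(kπ/178) : 1≤k≤177}; ρ_J = cos(π/178) = 0.999844.
√(1−ρ_J²) simplifies to sin(π/178) = 0.0176485.
So ω* = 2/1.0176485 = 1.965315 (Young).
and ρ(B_{ω*}) = 1.965315 − 1 = 0.965315.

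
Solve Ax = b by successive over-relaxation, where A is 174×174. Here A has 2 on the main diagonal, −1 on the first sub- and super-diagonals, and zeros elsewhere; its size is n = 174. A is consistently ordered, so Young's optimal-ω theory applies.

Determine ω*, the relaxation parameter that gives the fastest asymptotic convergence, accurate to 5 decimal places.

ω* = 1.96473

With n=174, ρ(Jacobi) = cos(π/175) = 0.99984.
root = sin(π/175) = 0.017951  (since 1−cos² = sin²).
Young: ω* = 2/(1+√(1−ρ_J²)) = 2/(1+0.017951) = 2/1.017951 = 1.96473.
[ρ_SOR] ω* − 1 = 0.96473.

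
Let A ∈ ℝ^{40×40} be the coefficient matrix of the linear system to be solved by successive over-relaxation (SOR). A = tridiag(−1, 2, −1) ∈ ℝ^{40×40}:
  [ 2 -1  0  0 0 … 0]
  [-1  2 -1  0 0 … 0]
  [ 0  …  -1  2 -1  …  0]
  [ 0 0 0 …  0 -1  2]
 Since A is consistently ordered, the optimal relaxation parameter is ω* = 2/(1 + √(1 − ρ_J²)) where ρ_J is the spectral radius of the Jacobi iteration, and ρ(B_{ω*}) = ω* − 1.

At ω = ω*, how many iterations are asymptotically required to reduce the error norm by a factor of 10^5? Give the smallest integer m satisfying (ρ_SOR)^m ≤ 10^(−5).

m = 76

[ρ_J] n=40: ρ(B_J) = cos(π/(n+1)) = cos(π/41) = 0.9970658.
√(1−ρ_J²) simplifies to sin(π/41) = 0.0765493.
ω* = 2/(1 + 0.0765493) = 2/1.0765493 = 1.8577877.
At ω = 1.8577877 every |λ(B_ω)| = ω−1, so ρ_SOR = 0.8577877.
For 5 digits: m = 5·ln10 / (−ln 0.8577877) = 11.5129/0.153399 = 75.052; round up → m = 76.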